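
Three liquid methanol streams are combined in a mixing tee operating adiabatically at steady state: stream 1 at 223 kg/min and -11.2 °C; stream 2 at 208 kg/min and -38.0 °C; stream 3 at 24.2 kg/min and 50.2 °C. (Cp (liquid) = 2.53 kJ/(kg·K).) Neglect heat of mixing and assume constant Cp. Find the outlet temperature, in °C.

T_out = -20.2 °C

Adiabatic, steady state ⇒ Σ ṁᵢCp,ᵢ(T_out − Tᵢ) = 0
Σ ṁᵢCp,ᵢTᵢ = 223×2.53×-11.2 + 208×2.53×-38.0 + 24.2×2.53×50.2 = -23243
Σ ṁᵢCp,ᵢ = 223×2.53 + 208×2.53 + 24.2×2.53 = 1151.7
T_out = -23243 / 1151.7 = -20.182 °C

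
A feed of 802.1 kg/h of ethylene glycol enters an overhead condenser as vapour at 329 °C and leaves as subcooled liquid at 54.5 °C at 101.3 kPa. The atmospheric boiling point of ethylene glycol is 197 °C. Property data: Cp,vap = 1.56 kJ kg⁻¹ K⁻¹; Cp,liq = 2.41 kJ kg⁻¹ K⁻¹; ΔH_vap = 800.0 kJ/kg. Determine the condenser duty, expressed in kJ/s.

vapour 329→197 °C: -205.92 kJ/kg
condensation at 197 °C: -800 kJ/kg
liquid 197→54.5 °C: -343.43 kJ/kg
Δh = -205.92 + -800 + -343.43 = -1349.3 kJ/kg
Q = ṁ·Δh = 802.1 kg/h × -1349.3 kJ/kg = -1.0823e+06 kJ/h
|Q| = 300.64 kW

Q_c = 301 kJ/s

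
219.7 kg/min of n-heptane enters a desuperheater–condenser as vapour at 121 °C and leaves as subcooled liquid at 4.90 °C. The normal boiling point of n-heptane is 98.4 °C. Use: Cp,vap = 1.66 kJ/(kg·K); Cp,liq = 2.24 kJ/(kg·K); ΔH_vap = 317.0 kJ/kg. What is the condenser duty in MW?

Q_c = 2.07 MW

vapour 121→98.4 °C: -37.516 kJ/kg
condensation at 98.4 °C: -317 kJ/kg
liquid 98.4→4.90 °C: -209.44 kJ/kg
Δh = -37.516 + -317 + -209.44 = -563.96 kJ/kg
Q = ṁ·Δh = 219.7 kg/min × -563.96 kJ/kg = -123900 kJ/min
|Q| = 2065 kW = 2.065 MW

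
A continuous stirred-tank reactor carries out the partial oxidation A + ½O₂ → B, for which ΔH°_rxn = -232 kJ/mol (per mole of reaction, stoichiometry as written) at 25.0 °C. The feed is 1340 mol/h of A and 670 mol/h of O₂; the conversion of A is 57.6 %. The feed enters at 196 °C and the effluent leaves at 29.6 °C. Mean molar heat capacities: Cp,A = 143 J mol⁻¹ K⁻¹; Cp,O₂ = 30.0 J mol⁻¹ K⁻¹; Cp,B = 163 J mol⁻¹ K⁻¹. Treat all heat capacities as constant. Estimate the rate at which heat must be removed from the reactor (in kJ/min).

Q_out = 3570 kJ/min

Extent of reaction ξ = 0.576 × 1340 = 771.84 mol/h
Reaction term: ξ·ΔH°_rxn = 771.84 × -232 = -179070 kJ/h
Sensible, feed 196→25 °C: -36204 kJ/h
Outlet flows (mol/h): A 568.16, O₂ 284.08, B 771.84
Sensible, products 25→29.6 °C: 991.66 kJ/h
Q = ΔH = -214280 kJ/h = -59.522 kW
Heat removed = 3571.3 kJ/min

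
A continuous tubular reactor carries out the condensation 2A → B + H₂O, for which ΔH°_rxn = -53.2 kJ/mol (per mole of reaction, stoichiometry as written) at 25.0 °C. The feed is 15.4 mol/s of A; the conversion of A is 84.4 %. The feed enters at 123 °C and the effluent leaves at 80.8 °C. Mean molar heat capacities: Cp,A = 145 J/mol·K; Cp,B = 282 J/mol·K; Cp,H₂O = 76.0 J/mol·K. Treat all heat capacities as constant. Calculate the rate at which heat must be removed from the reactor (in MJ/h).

Extent of reaction ξ = 0.844 × 15.4 / 2 = 6.4988 mol/s
Reaction term: ξ·ΔH°_rxn = 6.4988 × -53.2 = -345.74 kJ/s
Sensible, feed 123→25 °C: -218.83 kJ/s
Outlet flows (mol/s): A 2.4024, B 6.4988, H₂O 6.4988
Sensible, products 25→80.8 °C: 149.26 kJ/s
Q = ΔH = -415.31 kJ/s = -415.31 kW
Heat removed = 1495.1 MJ/h

Q_out = 1500 MJ/h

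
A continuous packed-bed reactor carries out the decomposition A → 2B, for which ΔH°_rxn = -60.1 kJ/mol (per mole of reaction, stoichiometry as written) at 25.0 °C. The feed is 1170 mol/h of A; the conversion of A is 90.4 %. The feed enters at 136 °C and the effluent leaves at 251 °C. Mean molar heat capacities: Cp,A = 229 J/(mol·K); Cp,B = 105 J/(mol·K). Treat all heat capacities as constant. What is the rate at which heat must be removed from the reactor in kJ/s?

Q_out = 10.4 kJ/s

Extent of reaction ξ = 0.904 × 1170 = 1057.7 mol/h
Reaction term: ξ·ΔH°_rxn = 1057.7 × -60.1 = -63567 kJ/h
Sensible, feed 136→25 °C: -29740 kJ/h
Outlet flows (mol/h): A 112.32, B 2115.4
Sensible, products 25→251 °C: 56011 kJ/h
Q = ΔH = -37296 kJ/h = -10.36 kW
Heat removed = 10.36 kJ/s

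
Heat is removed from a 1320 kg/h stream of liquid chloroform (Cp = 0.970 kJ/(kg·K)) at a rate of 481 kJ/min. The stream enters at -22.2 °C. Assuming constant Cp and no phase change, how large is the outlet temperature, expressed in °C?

T_out = -44.7 °C

Q = 481 kJ/min = 28860 kJ/h
ΔT = Q/(ṁ·Cp) = 28860/(1320×0.970) = 22.54 K
T_out = -22.2 − 22.54 = -44.74 °C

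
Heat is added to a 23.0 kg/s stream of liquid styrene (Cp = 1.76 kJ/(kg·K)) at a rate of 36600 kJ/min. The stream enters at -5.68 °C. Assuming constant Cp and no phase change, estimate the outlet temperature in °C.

T_out = 9.39 °C

Q = 36600 kJ/min = 610 kJ/s
ΔT = Q/(ṁ·Cp) = 610/(23.0×1.76) = 15.069 K
T_out = -5.68 + 15.069 = 9.3892 °C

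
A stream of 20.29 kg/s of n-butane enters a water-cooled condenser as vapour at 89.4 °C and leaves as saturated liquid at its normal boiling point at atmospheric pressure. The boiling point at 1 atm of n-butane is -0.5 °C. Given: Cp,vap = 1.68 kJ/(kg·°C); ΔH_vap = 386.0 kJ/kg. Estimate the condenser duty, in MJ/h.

vapour 89.4→-0.5 °C: -151.03 kJ/kg
condensation at -0.5 °C: -386 kJ/kg
Δh = -151.03 + -386 = -537.03 kJ/kg
Q = ṁ·Δh = 20.29 kg/s × -537.03 kJ/kg = -10896 kJ/s
|Q| = 10896 kW = 39227 MJ/h

Q_c = 39200 MJ/h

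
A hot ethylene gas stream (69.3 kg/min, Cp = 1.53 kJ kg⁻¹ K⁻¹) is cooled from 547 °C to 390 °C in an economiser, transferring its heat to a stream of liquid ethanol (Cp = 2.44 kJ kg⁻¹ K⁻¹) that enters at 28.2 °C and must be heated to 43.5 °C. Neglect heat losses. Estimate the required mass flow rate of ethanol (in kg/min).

Heat released by hot stream: Q = 69.3 × 1.53 × (547 − 390) = 16647 kJ/min
Energy balance on cold side (adiabatic exchanger): Q = ṁ_c·Cp_c·(T_c,out − T_c,in)
ṁ_c = 16647 / [2.44 × (43.5 − 28.2)] = 445.91 kg/min

ṁ_c = 446 kg/min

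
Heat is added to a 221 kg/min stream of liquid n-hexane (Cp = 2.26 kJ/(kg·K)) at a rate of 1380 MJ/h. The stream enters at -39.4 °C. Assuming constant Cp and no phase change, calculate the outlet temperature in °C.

T_out = 6.65 °C

Q = 1380 MJ/h = 23000 kJ/min
ΔT = Q/(ṁ·Cp) = 23000/(221×2.26) = 46.05 K
T_out = -39.4 + 46.05 = 6.6497 °C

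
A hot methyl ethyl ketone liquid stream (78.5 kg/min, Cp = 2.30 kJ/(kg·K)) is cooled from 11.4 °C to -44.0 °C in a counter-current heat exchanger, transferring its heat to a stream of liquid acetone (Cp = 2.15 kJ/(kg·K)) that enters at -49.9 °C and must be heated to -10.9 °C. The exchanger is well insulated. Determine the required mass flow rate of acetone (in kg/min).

Heat released by hot stream: Q = 78.5 × 2.30 × (11.4 − -44.0) = 10002 kJ/min
Energy balance on cold side (adiabatic exchanger): Q = ṁ_c·Cp_c·(T_c,out − T_c,in)
ṁ_c = 10002 / [2.15 × (-10.9 − -49.9)] = 119.29 kg/min

ṁ_c = 119 kg/min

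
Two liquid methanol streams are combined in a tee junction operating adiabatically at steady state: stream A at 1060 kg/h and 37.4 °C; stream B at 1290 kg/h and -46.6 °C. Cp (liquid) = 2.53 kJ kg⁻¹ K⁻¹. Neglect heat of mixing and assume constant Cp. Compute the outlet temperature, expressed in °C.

T_out = -8.71 °C

Energy balance with Q = 0: Σ ṁᵢCp,ᵢ(T_out − Tᵢ) = 0
Σ ṁᵢCp,ᵢTᵢ = 1060×2.53×37.4 + 1290×2.53×-46.6 = -51789
Σ ṁᵢCp,ᵢ = 1060×2.53 + 1290×2.53 = 5945.5
T_out = -51789 / 5945.5 = -8.7106 °C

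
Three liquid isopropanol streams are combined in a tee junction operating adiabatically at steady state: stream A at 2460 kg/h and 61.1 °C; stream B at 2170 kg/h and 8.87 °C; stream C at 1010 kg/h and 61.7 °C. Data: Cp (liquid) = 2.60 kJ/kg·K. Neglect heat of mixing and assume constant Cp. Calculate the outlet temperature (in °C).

Energy balance with Q = 0: Σ ṁᵢCp,ᵢ(T_out − Tᵢ) = 0
Σ ṁᵢCp,ᵢTᵢ = 2460×2.60×61.1 + 2170×2.60×8.87 + 1010×2.60×61.7 = 602860
Σ ṁᵢCp,ᵢ = 2460×2.60 + 2170×2.60 + 1010×2.60 = 14664
T_out = 602860 / 14664 = 41.112 °C

T_out = 41.1 °C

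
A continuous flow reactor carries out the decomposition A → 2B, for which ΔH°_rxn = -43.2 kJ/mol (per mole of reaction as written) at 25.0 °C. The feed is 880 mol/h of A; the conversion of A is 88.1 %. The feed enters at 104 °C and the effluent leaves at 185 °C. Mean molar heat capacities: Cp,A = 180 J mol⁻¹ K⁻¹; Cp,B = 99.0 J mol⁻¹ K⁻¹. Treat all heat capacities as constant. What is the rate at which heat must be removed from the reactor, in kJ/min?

Extent of reaction ξ = 0.881 × 880 = 775.28 mol/h
Reaction term: ξ·ΔH°_rxn = 775.28 × -43.2 = -33492 kJ/h
Sensible, feed 104→25 °C: -12514 kJ/h
Outlet flows (mol/h): A 104.72, B 1550.6
Sensible, products 25→185 °C: 27577 kJ/h
Q = ΔH = -18429 kJ/h = -5.1191 kW
Heat removed = 307.15 kJ/min

Q_out = 307 kJ/min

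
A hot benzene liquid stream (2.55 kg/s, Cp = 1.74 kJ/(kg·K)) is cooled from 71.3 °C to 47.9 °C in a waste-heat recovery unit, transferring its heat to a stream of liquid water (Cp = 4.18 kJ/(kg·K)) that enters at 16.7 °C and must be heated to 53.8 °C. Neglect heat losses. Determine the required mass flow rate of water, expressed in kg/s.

Heat released by hot stream: Q = 2.55 × 1.74 × (71.3 − 47.9) = 103.83 kJ/s
Energy balance on cold side (adiabatic exchanger): Q = ṁ_c·Cp_c·(T_c,out − T_c,in)
ṁ_c = 103.83 / [4.18 × (53.8 − 16.7)] = 0.66951 kg/s

ṁ_c = 0.670 kg/s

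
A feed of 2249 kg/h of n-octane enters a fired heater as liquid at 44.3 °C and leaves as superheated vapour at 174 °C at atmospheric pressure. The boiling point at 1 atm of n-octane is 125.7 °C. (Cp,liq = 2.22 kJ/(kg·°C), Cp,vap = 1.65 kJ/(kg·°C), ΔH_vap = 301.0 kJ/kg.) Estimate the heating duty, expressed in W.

Q = 351000 W

liquid 44.3→125.7 °C: 180.71 kJ/kg
vaporisation at 125.7 °C: 301 kJ/kg
vapour 125.7→174 °C: 79.695 kJ/kg
Δh = 180.71 + 301 + 79.695 = 561.4 kJ/kg
Q = ṁ·Δh = 2249 kg/h × 561.4 kJ/kg = 1.2626e+06 kJ/h
|Q| = 350.72 kW = 350720 W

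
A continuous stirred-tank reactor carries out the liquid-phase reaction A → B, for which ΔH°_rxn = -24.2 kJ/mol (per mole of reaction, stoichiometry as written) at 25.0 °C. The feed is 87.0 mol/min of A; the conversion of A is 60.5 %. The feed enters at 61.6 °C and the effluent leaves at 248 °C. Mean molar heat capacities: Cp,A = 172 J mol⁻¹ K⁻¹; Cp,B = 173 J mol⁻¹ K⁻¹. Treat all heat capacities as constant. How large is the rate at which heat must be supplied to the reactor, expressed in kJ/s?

Extent of reaction ξ = 0.605 × 87.0 = 52.635 mol/min
Reaction term: ξ·ΔH°_rxn = 52.635 × -24.2 = -1273.8 kJ/min
Sensible, feed 61.6→25 °C: -547.68 kJ/min
Outlet flows (mol/min): A 34.365, B 52.635
Sensible, products 25→248 °C: 3348.7 kJ/min
Q = ΔH = 1527.3 kJ/min = 25.454 kW
Heat supplied = 25.454 kJ/s

Q_in = 25.5 kJ/s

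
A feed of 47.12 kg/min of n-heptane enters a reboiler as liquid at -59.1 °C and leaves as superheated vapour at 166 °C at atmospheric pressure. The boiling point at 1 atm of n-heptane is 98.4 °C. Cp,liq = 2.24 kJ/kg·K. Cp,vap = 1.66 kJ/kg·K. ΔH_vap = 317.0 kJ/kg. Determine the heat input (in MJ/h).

liquid -59.1→98.4 °C: 352.8 kJ/kg
vaporisation at 98.4 °C: 317 kJ/kg
vapour 98.4→166 °C: 112.22 kJ/kg
Δh = 352.8 + 317 + 112.22 = 782.02 kJ/kg
Q = ṁ·Δh = 47.12 kg/min × 782.02 kJ/kg = 36849 kJ/min
|Q| = 614.14 kW = 2210.9 MJ/h

Q = 2210 MJ/h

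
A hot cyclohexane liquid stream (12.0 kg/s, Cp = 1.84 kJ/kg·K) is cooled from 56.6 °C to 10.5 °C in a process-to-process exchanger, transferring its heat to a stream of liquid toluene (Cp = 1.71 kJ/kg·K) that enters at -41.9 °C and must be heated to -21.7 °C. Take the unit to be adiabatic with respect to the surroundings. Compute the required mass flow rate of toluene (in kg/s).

Heat released by hot stream: Q = 12.0 × 1.84 × (56.6 − 10.5) = 1017.9 kJ/s
Energy balance on cold side (adiabatic exchanger): Q = ṁ_c·Cp_c·(T_c,out − T_c,in)
ṁ_c = 1017.9 / [1.71 × (-21.7 − -41.9)] = 29.468 kg/s

ṁ_c = 29.5 kg/s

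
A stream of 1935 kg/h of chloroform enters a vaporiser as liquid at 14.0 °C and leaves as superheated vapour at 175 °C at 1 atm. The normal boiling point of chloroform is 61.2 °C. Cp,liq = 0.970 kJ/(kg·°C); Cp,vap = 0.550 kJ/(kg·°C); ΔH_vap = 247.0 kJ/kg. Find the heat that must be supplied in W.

Q = 191000 W

liquid 14.0→61.2 °C: 45.784 kJ/kg
vaporisation at 61.2 °C: 247 kJ/kg
vapour 61.2→175 °C: 62.59 kJ/kg
Δh = 45.784 + 247 + 62.59 = 355.37 kJ/kg
Q = ṁ·Δh = 1935 kg/h × 355.37 kJ/kg = 687650 kJ/h
|Q| = 191.01 kW = 191010 W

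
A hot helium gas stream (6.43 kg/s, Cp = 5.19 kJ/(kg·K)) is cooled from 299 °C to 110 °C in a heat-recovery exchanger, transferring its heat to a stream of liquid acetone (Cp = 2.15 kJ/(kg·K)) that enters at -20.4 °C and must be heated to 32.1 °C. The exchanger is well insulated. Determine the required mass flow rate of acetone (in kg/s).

Heat released by hot stream: Q = 6.43 × 5.19 × (299 − 110) = 6307.3 kJ/s
Energy balance on cold side (adiabatic exchanger): Q = ṁ_c·Cp_c·(T_c,out − T_c,in)
ṁ_c = 6307.3 / [2.15 × (32.1 − -20.4)] = 55.878 kg/s

ṁ_c = 55.9 kg/s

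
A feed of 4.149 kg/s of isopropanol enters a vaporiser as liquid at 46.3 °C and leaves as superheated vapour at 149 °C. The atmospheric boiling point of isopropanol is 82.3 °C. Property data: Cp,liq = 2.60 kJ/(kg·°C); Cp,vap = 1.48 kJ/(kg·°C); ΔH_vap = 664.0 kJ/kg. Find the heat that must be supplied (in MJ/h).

Q = 12800 MJ/h

liquid 46.3→82.3 °C: 93.6 kJ/kg
vaporisation at 82.3 °C: 664 kJ/kg
vapour 82.3→149 °C: 98.716 kJ/kg
Δh = 93.6 + 664 + 98.716 = 856.32 kJ/kg
Q = ṁ·Δh = 4.149 kg/s × 856.32 kJ/kg = 3552.9 kJ/s
|Q| = 3552.9 kW = 12790 MJ/h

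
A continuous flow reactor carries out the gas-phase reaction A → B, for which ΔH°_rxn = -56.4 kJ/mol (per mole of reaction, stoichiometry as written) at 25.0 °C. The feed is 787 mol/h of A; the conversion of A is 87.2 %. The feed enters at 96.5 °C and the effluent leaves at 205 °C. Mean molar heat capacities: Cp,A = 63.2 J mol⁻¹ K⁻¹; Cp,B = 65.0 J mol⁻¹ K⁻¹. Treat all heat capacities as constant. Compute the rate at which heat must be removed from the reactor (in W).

Q_out = 9190 W

Extent of reaction ξ = 0.872 × 787 = 686.26 mol/h
Reaction term: ξ·ΔH°_rxn = 686.26 × -56.4 = -38705 kJ/h
Sensible, feed 96.5→25 °C: -3556.3 kJ/h
Outlet flows (mol/h): A 100.74, B 686.26
Sensible, products 25→205 °C: 9175.3 kJ/h
Q = ΔH = -33086 kJ/h = -9.1906 kW
Heat removed = 9190.6 W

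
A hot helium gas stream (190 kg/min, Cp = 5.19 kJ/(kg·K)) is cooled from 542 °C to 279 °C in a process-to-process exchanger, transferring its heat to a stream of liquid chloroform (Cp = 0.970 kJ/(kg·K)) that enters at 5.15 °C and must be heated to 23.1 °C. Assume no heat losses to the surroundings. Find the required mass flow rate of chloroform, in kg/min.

Heat released by hot stream: Q = 190 × 5.19 × (542 − 279) = 259340 kJ/min
Energy balance on cold side (adiabatic exchanger): Q = ṁ_c·Cp_c·(T_c,out − T_c,in)
ṁ_c = 259340 / [0.970 × (23.1 − 5.15)] = 14895 kg/min

ṁ_c = 14900 kg/min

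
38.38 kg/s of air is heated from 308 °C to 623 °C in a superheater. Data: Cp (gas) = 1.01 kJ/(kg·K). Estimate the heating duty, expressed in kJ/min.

Q = ṁ·Cp·ΔT = 38.38 × 1.01 × (623 − 308) = 12211 kJ/s
Heating duty = 732640 kJ/min

Q = 733000 kJ/min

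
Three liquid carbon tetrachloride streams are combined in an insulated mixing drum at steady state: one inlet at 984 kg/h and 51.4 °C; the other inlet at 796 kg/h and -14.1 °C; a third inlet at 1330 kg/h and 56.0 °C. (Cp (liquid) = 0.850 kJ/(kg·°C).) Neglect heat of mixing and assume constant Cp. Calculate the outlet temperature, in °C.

No heat crosses the boundary, so H_out = H_in.
T_out = Σ ṁᵢCp,ᵢTᵢ / Σ ṁᵢCp,ᵢ
      = 96759 / 2643.5 = 36.603 °C

T_out = 36.6 °C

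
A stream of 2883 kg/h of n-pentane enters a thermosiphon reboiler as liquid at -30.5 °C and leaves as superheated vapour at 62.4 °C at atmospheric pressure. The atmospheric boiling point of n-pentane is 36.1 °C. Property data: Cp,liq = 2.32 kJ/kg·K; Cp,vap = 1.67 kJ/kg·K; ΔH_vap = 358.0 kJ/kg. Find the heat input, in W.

Q = 446000 W

liquid -30.5→36.1 °C: 154.51 kJ/kg
vaporisation at 36.1 °C: 358 kJ/kg
vapour 36.1→62.4 °C: 43.921 kJ/kg
Δh = 154.51 + 358 + 43.921 = 556.43 kJ/kg
Q = ṁ·Δh = 2883 kg/h × 556.43 kJ/kg = 1.6042e+06 kJ/h
|Q| = 445.61 kW = 445610 W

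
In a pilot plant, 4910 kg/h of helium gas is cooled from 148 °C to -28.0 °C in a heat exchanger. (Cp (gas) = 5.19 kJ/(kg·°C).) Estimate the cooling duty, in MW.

Q_c = 1.25 MW

Q = ṁ·Cp·ΔT = 4910 × 5.19 × (-28.0 − 148) = -4.485e+06 kJ/h
Converting: 4.485e+06 / 3600 s = 1245.8 kW
Cooling duty = 1.2458 MW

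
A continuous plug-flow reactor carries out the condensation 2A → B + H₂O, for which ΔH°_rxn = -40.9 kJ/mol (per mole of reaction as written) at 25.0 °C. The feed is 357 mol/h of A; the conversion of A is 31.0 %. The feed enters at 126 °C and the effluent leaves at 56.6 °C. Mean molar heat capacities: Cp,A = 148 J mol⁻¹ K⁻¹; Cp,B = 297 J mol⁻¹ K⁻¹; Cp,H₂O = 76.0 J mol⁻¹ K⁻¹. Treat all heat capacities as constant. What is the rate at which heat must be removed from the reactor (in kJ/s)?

Extent of reaction ξ = 0.310 × 357 / 2 = 55.335 mol/h
Reaction term: ξ·ΔH°_rxn = 55.335 × -40.9 = -2263.2 kJ/h
Sensible, feed 126→25 °C: -5336.4 kJ/h
Outlet flows (mol/h): A 246.33, B 55.335, H₂O 55.335
Sensible, products 25→56.6 °C: 1804.3 kJ/h
Q = ΔH = -5795.4 kJ/h = -1.6098 kW
Heat removed = 1.6098 kJ/s

Q_out = 1.61 kJ/s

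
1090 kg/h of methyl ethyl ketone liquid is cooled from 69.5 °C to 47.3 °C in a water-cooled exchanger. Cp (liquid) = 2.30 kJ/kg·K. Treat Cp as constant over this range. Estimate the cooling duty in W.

Q_c = 15500 W

Q = ṁ·Cp·ΔT = 1090 × 2.30 × (47.3 − 69.5) = -55655 kJ/h
Converting: 55655 / 3600 s = 15.46 kW
Cooling duty = 15460 W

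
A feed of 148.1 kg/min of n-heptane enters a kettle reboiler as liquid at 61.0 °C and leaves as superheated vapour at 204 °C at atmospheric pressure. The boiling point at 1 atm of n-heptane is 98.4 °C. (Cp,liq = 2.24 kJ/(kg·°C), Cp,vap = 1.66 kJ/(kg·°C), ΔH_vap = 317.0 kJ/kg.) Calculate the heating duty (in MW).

liquid 61.0→98.4 °C: 83.776 kJ/kg
vaporisation at 98.4 °C: 317 kJ/kg
vapour 98.4→204 °C: 175.3 kJ/kg
Δh = 83.776 + 317 + 175.3 = 576.07 kJ/kg
Q = ṁ·Δh = 148.1 kg/min × 576.07 kJ/kg = 85316 kJ/min
|Q| = 1421.9 kW = 1.4219 MW

Q = 1.42 MW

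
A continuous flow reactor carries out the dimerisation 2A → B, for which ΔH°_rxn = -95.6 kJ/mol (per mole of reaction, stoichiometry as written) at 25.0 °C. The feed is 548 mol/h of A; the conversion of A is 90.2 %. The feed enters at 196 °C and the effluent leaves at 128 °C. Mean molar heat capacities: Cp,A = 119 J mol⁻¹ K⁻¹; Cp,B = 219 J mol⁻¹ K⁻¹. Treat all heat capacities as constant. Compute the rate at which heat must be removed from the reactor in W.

Extent of reaction ξ = 0.902 × 548 / 2 = 247.15 mol/h
Reaction term: ξ·ΔH°_rxn = 247.15 × -95.6 = -23627 kJ/h
Sensible, feed 196→25 °C: -11151 kJ/h
Outlet flows (mol/h): A 53.704, B 247.15
Sensible, products 25→128 °C: 6233.2 kJ/h
Q = ΔH = -28545 kJ/h = -7.9293 kW
Heat removed = 7929.3 W

Q_out = 7930 W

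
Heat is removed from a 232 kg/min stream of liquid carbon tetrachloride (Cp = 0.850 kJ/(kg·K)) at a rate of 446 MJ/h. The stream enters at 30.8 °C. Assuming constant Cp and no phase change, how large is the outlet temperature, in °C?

T_out = -6.89 °C

Q = 446 MJ/h = 7433.3 kJ/min
ΔT = Q/(ṁ·Cp) = 7433.3/(232×0.850) = 37.694 K
T_out = 30.8 − 37.694 = -6.8944 °C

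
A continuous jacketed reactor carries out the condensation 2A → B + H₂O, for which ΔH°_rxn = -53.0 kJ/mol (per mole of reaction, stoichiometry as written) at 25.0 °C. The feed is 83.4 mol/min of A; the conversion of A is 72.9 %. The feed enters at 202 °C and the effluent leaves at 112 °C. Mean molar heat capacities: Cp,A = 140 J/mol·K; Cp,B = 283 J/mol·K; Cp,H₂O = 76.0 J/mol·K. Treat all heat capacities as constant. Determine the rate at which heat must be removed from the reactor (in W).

Q_out = 40900 W

Extent of reaction ξ = 0.729 × 83.4 / 2 = 30.399 mol/min
Reaction term: ξ·ΔH°_rxn = 30.399 × -53.0 = -1611.2 kJ/min
Sensible, feed 202→25 °C: -2066.7 kJ/min
Outlet flows (mol/min): A 22.601, B 30.399, H₂O 30.399
Sensible, products 25→112 °C: 1224.7 kJ/min
Q = ΔH = -2453.1 kJ/min = -40.884 kW
Heat removed = 40884 W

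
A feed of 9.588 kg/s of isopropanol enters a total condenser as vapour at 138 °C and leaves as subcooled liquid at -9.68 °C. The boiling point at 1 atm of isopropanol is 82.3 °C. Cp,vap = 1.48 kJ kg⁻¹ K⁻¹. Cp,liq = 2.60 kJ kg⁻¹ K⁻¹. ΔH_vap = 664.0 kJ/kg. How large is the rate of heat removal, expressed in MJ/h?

Q_c = 34000 MJ/h

vapour 138→82.3 °C: -82.436 kJ/kg
condensation at 82.3 °C: -664 kJ/kg
liquid 82.3→-9.68 °C: -239.15 kJ/kg
Δh = -82.436 + -664 + -239.15 = -985.58 kJ/kg
Q = ṁ·Δh = 9.588 kg/s × -985.58 kJ/kg = -9449.8 kJ/s
|Q| = 9449.8 kW = 34019 MJ/h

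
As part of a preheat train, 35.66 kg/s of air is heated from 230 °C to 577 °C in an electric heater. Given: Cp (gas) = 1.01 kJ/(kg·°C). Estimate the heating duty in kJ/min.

Q = 750000 kJ/min

Q = ṁ·Cp·ΔT = 35.66 × 1.01 × (577 − 230) = 12498 kJ/s
Heating duty = 749870 kJ/min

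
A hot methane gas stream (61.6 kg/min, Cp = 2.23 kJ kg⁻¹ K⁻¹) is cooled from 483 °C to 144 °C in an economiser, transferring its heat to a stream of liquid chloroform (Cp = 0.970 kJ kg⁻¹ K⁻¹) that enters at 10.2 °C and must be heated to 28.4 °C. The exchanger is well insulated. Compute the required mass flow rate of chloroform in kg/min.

Heat released by hot stream: Q = 61.6 × 2.23 × (483 − 144) = 46568 kJ/min
Energy balance on cold side (adiabatic exchanger): Q = ṁ_c·Cp_c·(T_c,out − T_c,in)
ṁ_c = 46568 / [0.970 × (28.4 − 10.2)] = 2637.8 kg/min

ṁ_c = 2640 kg/min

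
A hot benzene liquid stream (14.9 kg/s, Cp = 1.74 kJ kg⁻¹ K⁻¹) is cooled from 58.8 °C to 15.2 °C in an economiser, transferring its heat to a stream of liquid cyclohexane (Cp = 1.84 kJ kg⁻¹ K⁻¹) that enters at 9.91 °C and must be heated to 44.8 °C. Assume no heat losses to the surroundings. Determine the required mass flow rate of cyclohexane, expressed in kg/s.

Heat released by hot stream: Q = 14.9 × 1.74 × (58.8 − 15.2) = 1130.4 kJ/s
Energy balance on cold side (adiabatic exchanger): Q = ṁ_c·Cp_c·(T_c,out − T_c,in)
ṁ_c = 1130.4 / [1.84 × (44.8 − 9.91)] = 17.608 kg/s

ṁ_c = 17.6 kg/s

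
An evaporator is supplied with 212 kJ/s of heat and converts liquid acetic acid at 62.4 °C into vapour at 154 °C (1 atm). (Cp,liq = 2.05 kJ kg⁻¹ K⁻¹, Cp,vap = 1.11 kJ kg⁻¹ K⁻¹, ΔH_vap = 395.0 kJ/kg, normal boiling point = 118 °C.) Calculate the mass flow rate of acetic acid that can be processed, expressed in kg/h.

ṁ = 1390 kg/h

Δh = 2.05×(118−62.4) + 395.0 + 1.11×(154−118) = 548.94 kJ/kg
Q = 212 kJ/s = 212 kJ/s = 763200 kJ/h
ṁ = Q/Δh = 763200 / 548.94 = 1390.3 kg/h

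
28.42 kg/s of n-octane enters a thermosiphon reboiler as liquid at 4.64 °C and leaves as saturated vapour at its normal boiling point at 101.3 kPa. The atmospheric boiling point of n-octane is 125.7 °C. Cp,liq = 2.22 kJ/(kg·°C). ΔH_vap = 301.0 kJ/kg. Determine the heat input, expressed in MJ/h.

liquid 4.64→125.7 °C: 268.75 kJ/kg
vaporisation at 125.7 °C: 301 kJ/kg
Δh = 268.75 + 301 = 569.75 kJ/kg
Q = ṁ·Δh = 28.42 kg/s × 569.75 kJ/kg = 16192 kJ/s
|Q| = 16192 kW = 58293 MJ/h

Q = 58300 MJ/h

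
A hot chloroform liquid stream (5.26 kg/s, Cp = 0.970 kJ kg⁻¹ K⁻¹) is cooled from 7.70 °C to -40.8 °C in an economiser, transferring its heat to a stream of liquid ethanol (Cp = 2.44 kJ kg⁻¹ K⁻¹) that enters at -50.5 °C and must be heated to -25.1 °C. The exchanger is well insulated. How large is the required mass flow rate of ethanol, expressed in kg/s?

Heat released by hot stream: Q = 5.26 × 0.970 × (7.70 − -40.8) = 247.46 kJ/s
Energy balance on cold side (adiabatic exchanger): Q = ṁ_c·Cp_c·(T_c,out − T_c,in)
ṁ_c = 247.46 / [2.44 × (-25.1 − -50.5)] = 3.9928 kg/s

ṁ_c = 3.99 kg/s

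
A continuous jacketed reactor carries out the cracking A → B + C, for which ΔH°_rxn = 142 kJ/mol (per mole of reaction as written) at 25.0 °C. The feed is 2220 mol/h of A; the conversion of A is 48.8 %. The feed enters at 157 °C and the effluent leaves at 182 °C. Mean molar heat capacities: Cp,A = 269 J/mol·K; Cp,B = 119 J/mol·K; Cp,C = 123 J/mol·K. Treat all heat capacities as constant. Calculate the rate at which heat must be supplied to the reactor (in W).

Extent of reaction ξ = 0.488 × 2220 = 1083.4 mol/h
Reaction term: ξ·ΔH°_rxn = 1083.4 × 142 = 153840 kJ/h
Sensible, feed 157→25 °C: -78828 kJ/h
Outlet flows (mol/h): A 1136.6, B 1083.4, C 1083.4
Sensible, products 25→182 °C: 89165 kJ/h
Q = ΔH = 164170 kJ/h = 45.604 kW
Heat supplied = 45604 W

Q_in = 45600 W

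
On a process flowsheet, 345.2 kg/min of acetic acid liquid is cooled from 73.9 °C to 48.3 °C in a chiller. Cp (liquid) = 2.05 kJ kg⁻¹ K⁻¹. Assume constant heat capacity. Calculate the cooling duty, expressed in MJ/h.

Q_c = 1090 MJ/h

Q = ṁ·Cp·ΔT = 345.2 × 2.05 × (48.3 − 73.9) = -18116 kJ/min
Converting: 18116 / 60 s = 301.93 kW
Cooling duty = 1087 MJ/h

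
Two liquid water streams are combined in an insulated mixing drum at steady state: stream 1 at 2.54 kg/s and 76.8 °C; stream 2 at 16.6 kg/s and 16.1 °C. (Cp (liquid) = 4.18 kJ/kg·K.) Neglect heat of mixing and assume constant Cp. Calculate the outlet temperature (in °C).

Adiabatic, steady state ⇒ Σ ṁᵢCp,ᵢ(T_out − Tᵢ) = 0
T_out = Σ ṁᵢCp,ᵢTᵢ / Σ ṁᵢCp,ᵢ
      = 1932.5 / 80.005 = 24.155 °C

T_out = 24.2 °C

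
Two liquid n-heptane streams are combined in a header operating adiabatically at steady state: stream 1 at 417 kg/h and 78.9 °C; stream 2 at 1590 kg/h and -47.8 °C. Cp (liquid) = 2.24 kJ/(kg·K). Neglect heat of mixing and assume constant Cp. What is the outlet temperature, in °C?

T_out = -21.5 °C

Energy balance with Q = 0: Σ ṁᵢCp,ᵢ(T_out − Tᵢ) = 0
T_out = Σ ṁᵢCp,ᵢTᵢ / Σ ṁᵢCp,ᵢ
      = -96546 / 4495.7 = -21.475 °C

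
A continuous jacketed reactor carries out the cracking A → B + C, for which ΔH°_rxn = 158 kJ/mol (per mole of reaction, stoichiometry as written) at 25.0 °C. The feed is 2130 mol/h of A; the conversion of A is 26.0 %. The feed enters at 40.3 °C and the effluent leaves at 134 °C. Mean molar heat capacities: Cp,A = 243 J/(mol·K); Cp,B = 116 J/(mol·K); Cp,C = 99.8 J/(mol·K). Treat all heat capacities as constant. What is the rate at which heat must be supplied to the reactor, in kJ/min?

Q_in = 2240 kJ/min

Extent of reaction ξ = 0.260 × 2130 = 553.8 mol/h
Reaction term: ξ·ΔH°_rxn = 553.8 × 158 = 87500 kJ/h
Sensible, feed 40.3→25 °C: -7919.1 kJ/h
Outlet flows (mol/h): A 1576.2, B 553.8, C 553.8
Sensible, products 25→134 °C: 54775 kJ/h
Q = ΔH = 134360 kJ/h = 37.321 kW
Heat supplied = 2239.3 kJ/min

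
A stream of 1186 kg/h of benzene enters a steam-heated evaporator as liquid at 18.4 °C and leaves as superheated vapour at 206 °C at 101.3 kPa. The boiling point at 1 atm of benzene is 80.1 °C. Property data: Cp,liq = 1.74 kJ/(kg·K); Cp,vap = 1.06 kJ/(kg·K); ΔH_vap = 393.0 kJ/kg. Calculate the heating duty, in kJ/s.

liquid 18.4→80.1 °C: 107.36 kJ/kg
vaporisation at 80.1 °C: 393 kJ/kg
vapour 80.1→206 °C: 133.45 kJ/kg
Δh = 107.36 + 393 + 133.45 = 633.81 kJ/kg
Q = ṁ·Δh = 1186 kg/h × 633.81 kJ/kg = 751700 kJ/h
|Q| = 208.81 kW

Q = 209 kJ/s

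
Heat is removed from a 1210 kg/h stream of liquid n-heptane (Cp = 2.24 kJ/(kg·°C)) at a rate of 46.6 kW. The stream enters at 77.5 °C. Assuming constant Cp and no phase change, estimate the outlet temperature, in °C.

T_out = 15.6 °C

Q = 46.6 kW = 167760 kJ/h
ΔT = Q/(ṁ·Cp) = 167760/(1210×2.24) = 61.895 K
T_out = 77.5 − 61.895 = 15.605 °C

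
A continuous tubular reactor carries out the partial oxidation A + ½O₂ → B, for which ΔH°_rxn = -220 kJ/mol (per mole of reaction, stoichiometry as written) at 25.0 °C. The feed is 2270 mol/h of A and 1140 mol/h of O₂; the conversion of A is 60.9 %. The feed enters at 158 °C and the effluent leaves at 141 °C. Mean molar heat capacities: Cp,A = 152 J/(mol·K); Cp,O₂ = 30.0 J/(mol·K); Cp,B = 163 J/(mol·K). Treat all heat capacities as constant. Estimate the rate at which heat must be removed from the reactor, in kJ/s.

Q_out = 86.5 kJ/s

Extent of reaction ξ = 0.609 × 2270 = 1382.4 mol/h
Reaction term: ξ·ΔH°_rxn = 1382.4 × -220 = -304130 kJ/h
Sensible, feed 158→25 °C: -50439 kJ/h
Outlet flows (mol/h): A 887.57, O₂ 448.78, B 1382.4
Sensible, products 25→141 °C: 43350 kJ/h
Q = ΔH = -311220 kJ/h = -86.451 kW
Heat removed = 86.451 kJ/s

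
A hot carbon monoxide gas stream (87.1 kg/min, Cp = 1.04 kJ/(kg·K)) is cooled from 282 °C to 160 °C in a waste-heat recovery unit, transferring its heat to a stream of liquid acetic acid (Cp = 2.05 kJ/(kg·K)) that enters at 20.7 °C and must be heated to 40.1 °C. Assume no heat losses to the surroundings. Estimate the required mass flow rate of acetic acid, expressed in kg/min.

ṁ_c = 278 kg/min

Heat released by hot stream: Q = 87.1 × 1.04 × (282 − 160) = 11051 kJ/min
Energy balance on cold side (adiabatic exchanger): Q = ṁ_c·Cp_c·(T_c,out − T_c,in)
ṁ_c = 11051 / [2.05 × (40.1 − 20.7)] = 277.88 kg/min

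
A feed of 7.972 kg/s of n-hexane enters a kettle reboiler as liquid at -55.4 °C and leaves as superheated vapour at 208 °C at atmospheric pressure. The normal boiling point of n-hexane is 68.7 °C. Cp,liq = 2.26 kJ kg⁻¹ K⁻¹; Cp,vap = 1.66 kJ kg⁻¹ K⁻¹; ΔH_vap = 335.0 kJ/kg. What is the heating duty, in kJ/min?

Q = 405000 kJ/min

liquid -55.4→68.7 °C: 280.47 kJ/kg
vaporisation at 68.7 °C: 335 kJ/kg
vapour 68.7→208 °C: 231.24 kJ/kg
Δh = 280.47 + 335 + 231.24 = 846.7 kJ/kg
Q = ṁ·Δh = 7.972 kg/s × 846.7 kJ/kg = 6749.9 kJ/s
|Q| = 6749.9 kW = 405000 kJ/min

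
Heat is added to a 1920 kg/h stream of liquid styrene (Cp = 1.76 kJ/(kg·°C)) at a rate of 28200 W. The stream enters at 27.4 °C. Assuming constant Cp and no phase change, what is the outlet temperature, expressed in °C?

T_out = 57.4 °C

Q = 28200 W = 101520 kJ/h
ΔT = Q/(ṁ·Cp) = 101520/(1920×1.76) = 30.043 K
T_out = 27.4 + 30.043 = 57.443 °C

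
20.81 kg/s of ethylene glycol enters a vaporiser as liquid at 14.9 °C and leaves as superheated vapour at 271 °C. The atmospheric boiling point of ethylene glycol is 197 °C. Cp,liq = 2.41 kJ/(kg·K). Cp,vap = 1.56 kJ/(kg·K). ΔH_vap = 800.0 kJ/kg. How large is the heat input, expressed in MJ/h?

Q = 101000 MJ/h

liquid 14.9→197 °C: 438.86 kJ/kg
vaporisation at 197 °C: 800 kJ/kg
vapour 197→271 °C: 115.44 kJ/kg
Δh = 438.86 + 800 + 115.44 = 1354.3 kJ/kg
Q = ṁ·Δh = 20.81 kg/s × 1354.3 kJ/kg = 28183 kJ/s
|Q| = 28183 kW = 101460 MJ/h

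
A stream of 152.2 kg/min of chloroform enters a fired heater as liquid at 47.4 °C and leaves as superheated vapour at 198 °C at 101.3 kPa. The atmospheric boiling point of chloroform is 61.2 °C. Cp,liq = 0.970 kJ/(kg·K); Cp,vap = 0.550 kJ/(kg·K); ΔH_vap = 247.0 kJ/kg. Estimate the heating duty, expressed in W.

Q = 851000 W

liquid 47.4→61.2 °C: 13.386 kJ/kg
vaporisation at 61.2 °C: 247 kJ/kg
vapour 61.2→198 °C: 75.24 kJ/kg
Δh = 13.386 + 247 + 75.24 = 335.63 kJ/kg
Q = ṁ·Δh = 152.2 kg/min × 335.63 kJ/kg = 51082 kJ/min
|Q| = 851.37 kW = 851370 W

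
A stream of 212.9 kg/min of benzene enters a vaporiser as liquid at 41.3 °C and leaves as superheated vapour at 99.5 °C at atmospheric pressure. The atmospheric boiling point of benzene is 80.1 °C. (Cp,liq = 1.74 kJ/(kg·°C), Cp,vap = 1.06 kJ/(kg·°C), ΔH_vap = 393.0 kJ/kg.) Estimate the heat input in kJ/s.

liquid 41.3→80.1 °C: 67.512 kJ/kg
vaporisation at 80.1 °C: 393 kJ/kg
vapour 80.1→99.5 °C: 20.564 kJ/kg
Δh = 67.512 + 393 + 20.564 = 481.08 kJ/kg
Q = ṁ·Δh = 212.9 kg/min × 481.08 kJ/kg = 102420 kJ/min
|Q| = 1707 kW

Q = 1710 kJ/s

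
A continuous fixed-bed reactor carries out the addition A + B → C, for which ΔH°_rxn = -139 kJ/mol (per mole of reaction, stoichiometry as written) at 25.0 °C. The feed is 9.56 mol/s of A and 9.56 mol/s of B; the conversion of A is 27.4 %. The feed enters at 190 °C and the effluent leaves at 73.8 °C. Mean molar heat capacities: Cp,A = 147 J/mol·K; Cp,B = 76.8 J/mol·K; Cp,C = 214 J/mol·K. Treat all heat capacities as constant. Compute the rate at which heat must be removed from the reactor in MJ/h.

Q_out = 2210 MJ/h

Extent of reaction ξ = 0.274 × 9.56 = 2.6194 mol/s
Reaction term: ξ·ΔH°_rxn = 2.6194 × -139 = -364.1 kJ/s
Sensible, feed 190→25 °C: -353.02 kJ/s
Outlet flows (mol/s): A 6.9406, B 6.9406, C 2.6194
Sensible, products 25→73.8 °C: 103.16 kJ/s
Q = ΔH = -613.97 kJ/s = -613.97 kW
Heat removed = 2210.3 MJ/h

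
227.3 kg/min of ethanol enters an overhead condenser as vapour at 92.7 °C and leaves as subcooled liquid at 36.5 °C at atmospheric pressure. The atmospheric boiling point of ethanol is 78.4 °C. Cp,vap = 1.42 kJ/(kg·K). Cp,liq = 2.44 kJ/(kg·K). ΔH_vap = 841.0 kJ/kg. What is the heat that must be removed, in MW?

Q_c = 3.65 MW

vapour 92.7→78.4 °C: -20.306 kJ/kg
condensation at 78.4 °C: -841 kJ/kg
liquid 78.4→36.5 °C: -102.24 kJ/kg
Δh = -20.306 + -841 + -102.24 = -963.54 kJ/kg
Q = ṁ·Δh = 227.3 kg/min × -963.54 kJ/kg = -219010 kJ/min
|Q| = 3650.2 kW = 3.6502 MW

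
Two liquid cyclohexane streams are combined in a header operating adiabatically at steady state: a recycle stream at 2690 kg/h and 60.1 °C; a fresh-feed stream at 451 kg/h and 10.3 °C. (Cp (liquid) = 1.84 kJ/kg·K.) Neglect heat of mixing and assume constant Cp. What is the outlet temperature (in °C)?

T_out = 52.9 °C

Energy balance with Q = 0: Σ ṁᵢCp,ᵢ(T_out − Tᵢ) = 0
Σ ṁᵢCp,ᵢTᵢ = 2690×1.84×60.1 + 451×1.84×10.3 = 306020
Σ ṁᵢCp,ᵢ = 2690×1.84 + 451×1.84 = 5779.4
T_out = 306020 / 5779.4 = 52.949 °C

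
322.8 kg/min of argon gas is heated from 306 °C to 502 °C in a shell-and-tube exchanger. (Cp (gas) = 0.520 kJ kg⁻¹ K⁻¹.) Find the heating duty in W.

Q = ṁ·Cp·ΔT = 322.8 × 0.520 × (502 − 306) = 32900 kJ/min
Converting: 32900 / 60 s = 548.33 kW
Heating duty = 548330 W

Q = 548000 W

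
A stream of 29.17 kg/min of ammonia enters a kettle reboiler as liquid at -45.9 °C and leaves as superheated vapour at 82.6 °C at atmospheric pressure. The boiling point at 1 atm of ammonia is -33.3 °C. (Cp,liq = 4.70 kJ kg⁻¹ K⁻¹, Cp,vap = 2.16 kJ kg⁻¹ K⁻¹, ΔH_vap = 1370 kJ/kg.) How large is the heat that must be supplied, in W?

Q = 817000 W

liquid -45.9→-33.3 °C: 59.22 kJ/kg
vaporisation at -33.3 °C: 1370 kJ/kg
vapour -33.3→82.6 °C: 250.34 kJ/kg
Δh = 59.22 + 1370 + 250.34 = 1679.6 kJ/kg
Q = ṁ·Δh = 29.17 kg/min × 1679.6 kJ/kg = 48993 kJ/min
|Q| = 816.55 kW = 816550 W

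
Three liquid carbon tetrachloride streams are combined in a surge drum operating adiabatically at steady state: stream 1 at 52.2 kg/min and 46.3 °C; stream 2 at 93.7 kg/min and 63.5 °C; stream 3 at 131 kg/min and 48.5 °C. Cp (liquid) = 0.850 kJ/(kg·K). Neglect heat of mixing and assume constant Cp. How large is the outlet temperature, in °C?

T_out = 53.2 °C

No heat crosses the boundary, so H_out = H_in.
Σ ṁᵢCp,ᵢTᵢ = 52.2×0.850×46.3 + 93.7×0.850×63.5 + 131×0.850×48.5 = 12512
Σ ṁᵢCp,ᵢ = 52.2×0.850 + 93.7×0.850 + 131×0.850 = 235.37
T_out = 12512 / 235.37 = 53.161 °C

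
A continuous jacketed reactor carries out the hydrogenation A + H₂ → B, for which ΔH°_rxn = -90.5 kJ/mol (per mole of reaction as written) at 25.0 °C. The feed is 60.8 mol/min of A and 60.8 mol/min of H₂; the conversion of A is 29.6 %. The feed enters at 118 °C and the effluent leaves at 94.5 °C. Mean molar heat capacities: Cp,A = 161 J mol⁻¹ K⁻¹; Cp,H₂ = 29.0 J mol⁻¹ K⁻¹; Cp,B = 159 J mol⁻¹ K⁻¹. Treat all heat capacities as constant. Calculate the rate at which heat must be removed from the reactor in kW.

Extent of reaction ξ = 0.296 × 60.8 = 17.997 mol/min
Reaction term: ξ·ΔH°_rxn = 17.997 × -90.5 = -1628.7 kJ/min
Sensible, feed 118→25 °C: -1074.3 kJ/min
Outlet flows (mol/min): A 42.803, H₂ 42.803, B 17.997
Sensible, products 25→94.5 °C: 764.09 kJ/min
Q = ΔH = -1939 kJ/min = -32.316 kW
Heat removed = 32.316 kW

Q_out = 32.3 kW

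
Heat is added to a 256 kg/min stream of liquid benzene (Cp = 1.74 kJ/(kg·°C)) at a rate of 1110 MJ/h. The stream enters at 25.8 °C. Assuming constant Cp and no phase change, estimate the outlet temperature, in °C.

Q = 1110 MJ/h = 18500 kJ/min
ΔT = Q/(ṁ·Cp) = 18500/(256×1.74) = 41.532 K
T_out = 25.8 + 41.532 = 67.332 °C

T_out = 67.3 °C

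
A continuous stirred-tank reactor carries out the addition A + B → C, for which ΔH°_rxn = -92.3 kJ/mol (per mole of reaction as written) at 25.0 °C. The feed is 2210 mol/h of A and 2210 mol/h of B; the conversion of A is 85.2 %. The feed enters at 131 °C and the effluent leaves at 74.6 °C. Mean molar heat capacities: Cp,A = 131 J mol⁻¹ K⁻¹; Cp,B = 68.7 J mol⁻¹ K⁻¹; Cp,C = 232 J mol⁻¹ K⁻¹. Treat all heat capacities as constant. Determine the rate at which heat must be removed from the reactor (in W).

Extent of reaction ξ = 0.852 × 2210 = 1882.9 mol/h
Reaction term: ξ·ΔH°_rxn = 1882.9 × -92.3 = -173790 kJ/h
Sensible, feed 131→25 °C: -46782 kJ/h
Outlet flows (mol/h): A 327.08, B 327.08, C 1882.9
Sensible, products 25→74.6 °C: 24907 kJ/h
Q = ΔH = -195670 kJ/h = -54.352 kW
Heat removed = 54352 W

Q_out = 54400 W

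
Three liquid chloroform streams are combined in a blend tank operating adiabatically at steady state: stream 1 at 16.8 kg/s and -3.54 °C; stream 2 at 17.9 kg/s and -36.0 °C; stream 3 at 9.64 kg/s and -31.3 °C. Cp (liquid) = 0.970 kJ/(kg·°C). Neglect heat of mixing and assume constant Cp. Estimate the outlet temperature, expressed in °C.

No heat crosses the boundary, so H_out = H_in.
T_out = Σ ṁᵢCp,ᵢTᵢ / Σ ṁᵢCp,ᵢ
      = -975.44 / 43.01 = -22.679 °C

T_out = -22.7 °C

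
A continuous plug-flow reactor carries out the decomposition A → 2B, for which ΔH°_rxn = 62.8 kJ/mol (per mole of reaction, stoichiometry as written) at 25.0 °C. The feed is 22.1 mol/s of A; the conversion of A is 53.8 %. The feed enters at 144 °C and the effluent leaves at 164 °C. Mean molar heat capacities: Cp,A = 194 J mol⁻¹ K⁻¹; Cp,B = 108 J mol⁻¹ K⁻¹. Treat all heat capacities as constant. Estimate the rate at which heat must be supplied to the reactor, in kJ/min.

Q_in = 52100 kJ/min

Extent of reaction ξ = 0.538 × 22.1 = 11.89 mol/s
Reaction term: ξ·ΔH°_rxn = 11.89 × 62.8 = 746.68 kJ/s
Sensible, feed 144→25 °C: -510.2 kJ/s
Outlet flows (mol/s): A 10.21, B 23.78
Sensible, products 25→164 °C: 632.31 kJ/s
Q = ΔH = 868.79 kJ/s = 868.79 kW
Heat supplied = 52127 kJ/min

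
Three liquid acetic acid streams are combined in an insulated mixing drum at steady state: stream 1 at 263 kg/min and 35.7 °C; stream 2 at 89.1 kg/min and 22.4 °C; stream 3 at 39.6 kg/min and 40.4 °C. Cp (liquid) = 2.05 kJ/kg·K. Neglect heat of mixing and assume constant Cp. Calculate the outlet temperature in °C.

Adiabatic, steady state ⇒ Σ ṁᵢCp,ᵢ(T_out − Tᵢ) = 0
T_out = Σ ṁᵢCp,ᵢTᵢ / Σ ṁᵢCp,ᵢ
      = 26619 / 802.98 = 33.15 °C

T_out = 33.1 °C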